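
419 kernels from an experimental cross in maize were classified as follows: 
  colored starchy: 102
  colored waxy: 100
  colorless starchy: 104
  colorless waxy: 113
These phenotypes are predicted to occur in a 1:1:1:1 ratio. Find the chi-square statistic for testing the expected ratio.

0.943

Total ratio parts = 4. Expected numbers out of 419:
  colored starchy: 419 × 1/4 = 104.75
  colored waxy: 419 × 1/4 = 104.75
  colorless starchy: 419 × 1/4 = 104.75
  colorless waxy: 419 × 1/4 = 104.75
χ² = Σ (O − E)² / E
  colored starchy: (102 − 104.75)² / 104.75 = 0.0722
  colored waxy: (100 − 104.75)² / 104.75 = 0.2154
  colorless starchy: (104 − 104.75)² / 104.75 = 0.0054
  colorless waxy: (113 − 104.75)² / 104.75 = 0.6498
χ² = 0.0722 + 0.2154 + 0.0054 + 0.6498 = 0.9428 ≈ 0.943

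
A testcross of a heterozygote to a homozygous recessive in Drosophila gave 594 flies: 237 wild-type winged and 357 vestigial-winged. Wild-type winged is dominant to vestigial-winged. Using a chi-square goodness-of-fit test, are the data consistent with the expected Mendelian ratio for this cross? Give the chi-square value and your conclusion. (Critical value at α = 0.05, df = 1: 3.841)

24.242; not consistent

A testcross of a heterozygote (Aa × aa) gives a 1:1 phenotypic ratio.
Total ratio parts = 2. Expected numbers out of 594:
  wild-type winged: 594 × 1/2 = 297
  vestigial-winged: 594 × 1/2 = 297
χ² = Σ (O − E)² / E
  wild-type winged: (237 − 297)² / 297 = 12.1212
  vestigial-winged: (357 − 297)² / 297 = 12.1212
χ² = 12.1212 + 12.1212 = 24.2424 ≈ 24.242
Degrees of freedom = 2 − 1 = 1; critical value at α = 0.05 is 3.841.
Since 24.242 > 3.841, we reject the null hypothesis — the data do not fit the 1:1 ratio.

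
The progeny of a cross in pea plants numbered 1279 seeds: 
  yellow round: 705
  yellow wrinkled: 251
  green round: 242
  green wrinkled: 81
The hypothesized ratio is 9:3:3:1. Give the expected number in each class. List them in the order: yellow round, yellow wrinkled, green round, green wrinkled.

Expected counts for N = 1279 under a 9:3:3:1 ratio (total parts = 16):
  yellow round: 1279 × 9/16 = 719.4375
  yellow wrinkled: 1279 × 3/16 = 239.8125
  green round: 1279 × 3/16 = 239.8125
  green wrinkled: 1279 × 1/16 = 79.9375

719.4375, 239.8125, 239.8125, 79.9375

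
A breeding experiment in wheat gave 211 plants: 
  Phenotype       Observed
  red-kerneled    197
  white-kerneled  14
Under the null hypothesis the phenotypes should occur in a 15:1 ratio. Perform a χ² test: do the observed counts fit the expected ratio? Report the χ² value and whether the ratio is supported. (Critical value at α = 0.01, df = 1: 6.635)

0.053; consistent

Under the 15:1 hypothesis (Σ ratio = 16, N = 211):
  red-kerneled: 211 × 15/16 = 197.8125
  white-kerneled: 211 × 1/16 = 13.1875
χ² = Σ (O − E)² / E
  red-kerneled: (197 − 197.8125)² / 197.8125 = 0.0033
  white-kerneled: (14 − 13.1875)² / 13.1875 = 0.0501
χ² = 0.0033 + 0.0501 = 0.0534 ≈ 0.053
Degrees of freedom = 2 − 1 = 1; critical value at α = 0.01 is 6.635.
Since 0.053 < 6.635, we fail to reject the null hypothesis — the data are consistent with the 15:1 ratio.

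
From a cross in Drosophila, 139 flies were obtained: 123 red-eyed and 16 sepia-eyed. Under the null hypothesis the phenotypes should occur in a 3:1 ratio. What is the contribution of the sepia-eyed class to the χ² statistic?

Under the 3:1 hypothesis (Σ ratio = 4, N = 139):
  red-eyed: 139 × 3/4 = 104.25
  sepia-eyed: 139 × 1/4 = 34.75
Contribution of sepia-eyed: (16 − 34.75)² / 34.75 = 10.1169

10.117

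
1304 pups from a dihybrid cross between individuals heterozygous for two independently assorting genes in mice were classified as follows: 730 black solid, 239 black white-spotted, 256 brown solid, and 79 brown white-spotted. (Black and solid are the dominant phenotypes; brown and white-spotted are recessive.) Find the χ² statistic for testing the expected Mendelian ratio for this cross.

0.758

A dihybrid F₂ with independent assortment and complete dominance at both loci gives a 9:3:3:1 phenotypic ratio.
Expected counts for N = 1304 under a 9:3:3:1 ratio (total parts = 16):
  black solid: 1304 × 9/16 = 733.5
  black white-spotted: 1304 × 3/16 = 244.5
  brown solid: 1304 × 3/16 = 244.5
  brown white-spotted: 1304 × 1/16 = 81.5
χ² = Σ (O − E)² / E
  black solid: (730 − 733.5)² / 733.5 = 0.0167
  black white-spotted: (239 − 244.5)² / 244.5 = 0.1237
  brown solid: (256 − 244.5)² / 244.5 = 0.5409
  brown white-spotted: (79 − 81.5)² / 81.5 = 0.0767
χ² = 0.0167 + 0.1237 + 0.5409 + 0.0767 = 0.758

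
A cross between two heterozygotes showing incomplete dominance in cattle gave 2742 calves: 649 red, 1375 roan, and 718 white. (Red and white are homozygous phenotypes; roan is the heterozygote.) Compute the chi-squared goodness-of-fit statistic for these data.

With incomplete dominance, a heterozygote × heterozygote cross gives a 1:2:1 phenotypic ratio.
The 1:2:1 ratio has 4 parts, so with N = 2742 the expected counts are:
  red: 2742 × 1/4 = 685.5
  roan: 2742 × 2/4 = 1371
  white: 2742 × 1/4 = 685.5
χ² = Σ (O − E)² / E
  red: (649 − 685.5)² / 685.5 = 1.9435
  roan: (1375 − 1371)² / 1371 = 0.0117
  white: (718 − 685.5)² / 685.5 = 1.5408
χ² = 1.9435 + 0.0117 + 1.5408 = 3.496

3.496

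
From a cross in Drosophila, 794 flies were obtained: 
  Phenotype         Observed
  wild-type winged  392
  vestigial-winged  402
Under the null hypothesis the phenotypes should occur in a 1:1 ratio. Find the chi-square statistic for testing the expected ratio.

Expected counts for N = 794 under a 1:1 ratio (total parts = 2):
  wild-type winged: 794 × 1/2 = 397
  vestigial-winged: 794 × 1/2 = 397
χ² = Σ (O − E)² / E
  wild-type winged: (392 − 397)² / 397 = 0.0630
  vestigial-winged: (402 − 397)² / 397 = 0.0630
χ² = 0.0630 + 0.0630 = 0.126

0.126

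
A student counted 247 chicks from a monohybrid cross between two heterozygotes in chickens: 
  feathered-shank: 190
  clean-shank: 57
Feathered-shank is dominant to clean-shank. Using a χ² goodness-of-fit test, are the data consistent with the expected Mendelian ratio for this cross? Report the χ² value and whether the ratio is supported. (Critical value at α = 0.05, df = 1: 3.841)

For a monohybrid cross between heterozygotes with complete dominance, the expected phenotypic ratio is 3:1.
Total ratio parts = 4. Expected numbers out of 247:
  feathered-shank: 247 × 3/4 = 185.25
  clean-shank: 247 × 1/4 = 61.75
χ² = Σ (O − E)² / E
  feathered-shank: (190 − 185.25)² / 185.25 = 0.1218
  clean-shank: (57 − 61.75)² / 61.75 = 0.3654
χ² = 0.1218 + 0.3654 = 0.4872 ≈ 0.487
Degrees of freedom = 2 − 1 = 1; critical value at α = 0.05 is 3.841.
Since 0.487 < 3.841, we fail to reject the null hypothesis — the data are consistent with the 3:1 ratio.

0.487; consistent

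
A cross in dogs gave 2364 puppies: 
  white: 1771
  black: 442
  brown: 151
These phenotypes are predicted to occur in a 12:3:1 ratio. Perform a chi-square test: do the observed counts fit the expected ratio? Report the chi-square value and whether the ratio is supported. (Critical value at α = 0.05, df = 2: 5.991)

Under the 12:3:1 hypothesis (Σ ratio = 16, N = 2364):
  white: 2364 × 12/16 = 1773
  black: 2364 × 3/16 = 443.25
  brown: 2364 × 1/16 = 147.75
χ² = Σ (O − E)² / E
  white: (1771 − 1773)² / 1773 = 0.0023
  black: (442 − 443.25)² / 443.25 = 0.0035
  brown: (151 − 147.75)² / 147.75 = 0.0715
χ² = 0.0023 + 0.0035 + 0.0715 = 0.0773 ≈ 0.077
Degrees of freedom = 3 − 1 = 2; critical value at α = 0.05 is 5.991.
Since 0.077 < 5.991, we fail to reject the null hypothesis — the data are consistent with the 12:3:1 ratio.

0.077; consistent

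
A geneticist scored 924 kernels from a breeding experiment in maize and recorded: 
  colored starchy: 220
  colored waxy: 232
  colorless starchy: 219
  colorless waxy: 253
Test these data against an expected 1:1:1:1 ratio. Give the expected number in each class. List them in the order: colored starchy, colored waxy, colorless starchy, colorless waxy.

231, 231, 231, 231

Expected counts for N = 924 under a 1:1:1:1 ratio (total parts = 4):
  colored starchy: 924 × 1/4 = 231
  colored waxy: 924 × 1/4 = 231
  colorless starchy: 924 × 1/4 = 231
  colorless waxy: 924 × 1/4 = 231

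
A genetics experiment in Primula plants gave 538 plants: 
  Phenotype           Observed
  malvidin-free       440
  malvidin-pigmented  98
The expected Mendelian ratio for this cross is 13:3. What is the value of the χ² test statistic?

0.101

Expected counts for N = 538 under a 13:3 ratio (total parts = 16):
  malvidin-free: 538 × 13/16 = 437.125
  malvidin-pigmented: 538 × 3/16 = 100.875
χ² = Σ (O − E)² / E
  malvidin-free: (440 − 437.125)² / 437.125 = 0.0189
  malvidin-pigmented: (98 − 100.875)² / 100.875 = 0.0819
χ² = 0.0189 + 0.0819 = 0.1008 ≈ 0.101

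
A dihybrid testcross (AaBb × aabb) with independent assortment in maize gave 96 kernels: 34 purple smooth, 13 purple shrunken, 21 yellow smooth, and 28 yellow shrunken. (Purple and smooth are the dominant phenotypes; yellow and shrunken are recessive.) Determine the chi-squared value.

A dihybrid testcross with independent assortment gives a 1:1:1:1 ratio.
Expected counts for N = 96 under a 1:1:1:1 ratio (total parts = 4):
  purple smooth: 96 × 1/4 = 24
  purple shrunken: 96 × 1/4 = 24
  yellow smooth: 96 × 1/4 = 24
  yellow shrunken: 96 × 1/4 = 24
χ² = Σ (O − E)² / E
  purple smooth: (34 − 24)² / 24 = 4.1667
  purple shrunken: (13 − 24)² / 24 = 5.0417
  yellow smooth: (21 − 24)² / 24 = 0.3750
  yellow shrunken: (28 − 24)² / 24 = 0.6667
χ² = 4.1667 + 5.0417 + 0.3750 + 0.6667 = 10.2501 ≈ 10.250

10.250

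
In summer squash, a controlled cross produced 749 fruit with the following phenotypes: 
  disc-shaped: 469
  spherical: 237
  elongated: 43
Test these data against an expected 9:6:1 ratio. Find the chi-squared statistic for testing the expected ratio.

The 9:6:1 ratio has 16 parts, so with N = 749 the expected counts are:
  disc-shaped: 749 × 9/16 = 421.3125
  spherical: 749 × 6/16 = 280.875
  elongated: 749 × 1/16 = 46.8125
χ² = Σ (O − E)² / E
  disc-shaped: (469 − 421.3125)² / 421.3125 = 5.3977
  spherical: (237 − 280.875)² / 280.875 = 6.8536
  elongated: (43 − 46.8125)² / 46.8125 = 0.3105
χ² = 5.3977 + 6.8536 + 0.3105 = 12.5618 ≈ 12.562

12.562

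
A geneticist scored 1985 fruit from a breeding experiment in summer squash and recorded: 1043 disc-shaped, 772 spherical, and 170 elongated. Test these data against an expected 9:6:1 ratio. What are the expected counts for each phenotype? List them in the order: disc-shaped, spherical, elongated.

1116.5625, 744.375, 124.0625

Under the 9:6:1 hypothesis (Σ ratio = 16, N = 1985):
  disc-shaped: 1985 × 9/16 = 1116.5625
  spherical: 1985 × 6/16 = 744.375
  elongated: 1985 × 1/16 = 124.0625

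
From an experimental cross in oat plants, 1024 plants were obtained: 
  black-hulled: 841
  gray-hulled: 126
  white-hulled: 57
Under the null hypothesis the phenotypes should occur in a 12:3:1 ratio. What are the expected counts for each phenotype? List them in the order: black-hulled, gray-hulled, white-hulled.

The 12:3:1 ratio has 16 parts, so with N = 1024 the expected counts are:
  black-hulled: 1024 × 12/16 = 768
  gray-hulled: 1024 × 3/16 = 192
  white-hulled: 1024 × 1/16 = 64

768, 192, 64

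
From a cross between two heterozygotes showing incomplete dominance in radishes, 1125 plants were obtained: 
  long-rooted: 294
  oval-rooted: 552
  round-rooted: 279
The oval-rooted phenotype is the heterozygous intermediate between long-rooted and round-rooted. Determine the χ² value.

With incomplete dominance, a heterozygote × heterozygote cross gives a 1:2:1 phenotypic ratio.
The 1:2:1 ratio has 4 parts, so with N = 1125 the expected counts are:
  long-rooted: 1125 × 1/4 = 281.25
  oval-rooted: 1125 × 2/4 = 562.5
  round-rooted: 1125 × 1/4 = 281.25
χ² = Σ (O − E)² / E
  long-rooted: (294 − 281.25)² / 281.25 = 0.5780
  oval-rooted: (552 − 562.5)² / 562.5 = 0.1960
  round-rooted: (279 − 281.25)² / 281.25 = 0.0180
χ² = 0.5780 + 0.1960 + 0.0180 = 0.792

0.792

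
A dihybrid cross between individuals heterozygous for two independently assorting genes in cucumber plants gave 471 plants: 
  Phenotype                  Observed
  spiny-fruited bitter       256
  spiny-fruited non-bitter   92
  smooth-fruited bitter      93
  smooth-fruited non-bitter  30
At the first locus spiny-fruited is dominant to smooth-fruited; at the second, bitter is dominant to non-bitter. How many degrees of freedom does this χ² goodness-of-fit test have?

3

A dihybrid F₂ with independent assortment and complete dominance at both loci gives a 9:3:3:1 phenotypic ratio.
A goodness-of-fit test with 4 phenotype classes has df = 4 − 1 = 3.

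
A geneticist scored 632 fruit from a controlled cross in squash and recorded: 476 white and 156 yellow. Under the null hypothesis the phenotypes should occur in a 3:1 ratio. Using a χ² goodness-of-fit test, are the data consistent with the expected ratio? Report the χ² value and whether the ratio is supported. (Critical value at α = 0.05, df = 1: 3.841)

0.034; consistent

Expected counts for N = 632 under a 3:1 ratio (total parts = 4):
  white: 632 × 3/4 = 474
  yellow: 632 × 1/4 = 158
χ² = Σ (O − E)² / E
  white: (476 − 474)² / 474 = 0.0084
  yellow: (156 − 158)² / 158 = 0.0253
χ² = 0.0084 + 0.0253 = 0.0337 ≈ 0.034
Degrees of freedom = 2 − 1 = 1; critical value at α = 0.05 is 3.841.
Since 0.034 < 3.841, we fail to reject the null hypothesis — the data are consistent with the 3:1 ratio.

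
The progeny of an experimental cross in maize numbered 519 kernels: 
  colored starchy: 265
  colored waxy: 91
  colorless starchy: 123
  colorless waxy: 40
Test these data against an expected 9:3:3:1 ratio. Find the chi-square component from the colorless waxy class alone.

The 9:3:3:1 ratio has 16 parts, so with N = 519 the expected counts are:
  colored starchy: 519 × 9/16 = 291.9375
  colored waxy: 519 × 3/16 = 97.3125
  colorless starchy: 519 × 3/16 = 97.3125
  colorless waxy: 519 × 1/16 = 32.4375
Contribution of colorless waxy: (40 − 32.4375)² / 32.4375 = 1.7631

1.763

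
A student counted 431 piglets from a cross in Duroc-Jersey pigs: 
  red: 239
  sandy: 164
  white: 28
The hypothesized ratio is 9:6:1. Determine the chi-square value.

0.126

Expected counts for N = 431 under a 9:6:1 ratio (total parts = 16):
  red: 431 × 9/16 = 242.4375
  sandy: 431 × 6/16 = 161.625
  white: 431 × 1/16 = 26.9375
χ² = Σ (O − E)² / E
  red: (239 − 242.4375)² / 242.4375 = 0.0487
  sandy: (164 − 161.625)² / 161.625 = 0.0349
  white: (28 − 26.9375)² / 26.9375 = 0.0419
χ² = 0.0487 + 0.0349 + 0.0419 = 0.1255 ≈ 0.126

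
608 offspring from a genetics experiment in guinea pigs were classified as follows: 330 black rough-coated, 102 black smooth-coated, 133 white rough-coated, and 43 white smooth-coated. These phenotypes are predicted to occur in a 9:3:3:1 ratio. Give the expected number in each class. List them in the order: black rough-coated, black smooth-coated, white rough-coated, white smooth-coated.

342, 114, 114, 38

The 9:3:3:1 ratio has 16 parts, so with N = 608 the expected counts are:
  black rough-coated: 608 × 9/16 = 342
  black smooth-coated: 608 × 3/16 = 114
  white rough-coated: 608 × 3/16 = 114
  white smooth-coated: 608 × 1/16 = 38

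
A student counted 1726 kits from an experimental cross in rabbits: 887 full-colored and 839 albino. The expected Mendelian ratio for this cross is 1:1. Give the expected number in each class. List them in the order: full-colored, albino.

863, 863

The 1:1 ratio has 2 parts, so with N = 1726 the expected counts are:
  full-colored: 1726 × 1/2 = 863
  albino: 1726 × 1/2 = 863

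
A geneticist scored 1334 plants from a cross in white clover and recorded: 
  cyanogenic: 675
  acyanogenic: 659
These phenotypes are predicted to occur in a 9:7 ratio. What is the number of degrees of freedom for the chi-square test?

1

A goodness-of-fit test with 2 phenotype classes has df = 2 − 1 = 1.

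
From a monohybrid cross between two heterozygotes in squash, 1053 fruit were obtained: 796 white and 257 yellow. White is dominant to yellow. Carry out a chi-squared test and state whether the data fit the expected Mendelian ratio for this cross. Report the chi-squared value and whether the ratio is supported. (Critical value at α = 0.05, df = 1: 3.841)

0.198; consistent

For a monohybrid cross between heterozygotes with complete dominance, the expected phenotypic ratio is 3:1.
Under the 3:1 hypothesis (Σ ratio = 4, N = 1053):
  white: 1053 × 3/4 = 789.75
  yellow: 1053 × 1/4 = 263.25
χ² = Σ (O − E)² / E
  white: (796 − 789.75)² / 789.75 = 0.0495
  yellow: (257 − 263.25)² / 263.25 = 0.1484
χ² = 0.0495 + 0.1484 = 0.1979 ≈ 0.198
Degrees of freedom = 2 − 1 = 1; critical value at α = 0.05 is 3.841.
Since 0.198 < 3.841, we fail to reject the null hypothesis — the data are consistent with the 3:1 ratio.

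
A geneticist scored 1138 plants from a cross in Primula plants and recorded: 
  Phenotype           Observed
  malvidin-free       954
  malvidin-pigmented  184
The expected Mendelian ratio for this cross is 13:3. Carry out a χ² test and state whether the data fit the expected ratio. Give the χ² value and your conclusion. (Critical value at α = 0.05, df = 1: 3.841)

4.977; not consistent

Under the 13:3 hypothesis (Σ ratio = 16, N = 1138):
  malvidin-free: 1138 × 13/16 = 924.625
  malvidin-pigmented: 1138 × 3/16 = 213.375
χ² = Σ (O − E)² / E
  malvidin-free: (954 − 924.625)² / 924.625 = 0.9332
  malvidin-pigmented: (184 − 213.375)² / 213.375 = 4.0440
χ² = 0.9332 + 4.0440 = 4.9772 ≈ 4.977
Degrees of freedom = 2 − 1 = 1; critical value at α = 0.05 is 3.841.
Since 4.977 > 3.841, we reject the null hypothesis — the data do not fit the 13:3 ratio.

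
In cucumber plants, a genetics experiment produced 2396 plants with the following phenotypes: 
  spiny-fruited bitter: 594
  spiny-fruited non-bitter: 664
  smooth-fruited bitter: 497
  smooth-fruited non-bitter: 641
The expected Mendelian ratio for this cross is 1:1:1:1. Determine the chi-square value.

The 1:1:1:1 ratio has 4 parts, so with N = 2396 the expected counts are:
  spiny-fruited bitter: 2396 × 1/4 = 599
  spiny-fruited non-bitter: 2396 × 1/4 = 599
  smooth-fruited bitter: 2396 × 1/4 = 599
  smooth-fruited non-bitter: 2396 × 1/4 = 599
χ² = Σ (O − E)² / E
  spiny-fruited bitter: (594 − 599)² / 599 = 0.0417
  spiny-fruited non-bitter: (664 − 599)² / 599 = 7.0534
  smooth-fruited bitter: (497 − 599)² / 599 = 17.3689
  smooth-fruited non-bitter: (641 − 599)² / 599 = 2.9449
χ² = 0.0417 + 7.0534 + 17.3689 + 2.9449 = 27.4089 ≈ 27.409

27.409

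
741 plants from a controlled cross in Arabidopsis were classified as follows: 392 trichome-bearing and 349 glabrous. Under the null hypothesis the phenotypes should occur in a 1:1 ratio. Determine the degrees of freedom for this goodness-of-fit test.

1

A goodness-of-fit test with 2 phenotype classes has df = 2 − 1 = 1.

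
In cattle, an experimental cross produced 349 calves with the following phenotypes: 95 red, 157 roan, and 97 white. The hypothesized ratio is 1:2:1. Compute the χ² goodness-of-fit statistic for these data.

3.533

Expected counts for N = 349 under a 1:2:1 ratio (total parts = 4):
  red: 349 × 1/4 = 87.25
  roan: 349 × 2/4 = 174.5
  white: 349 × 1/4 = 87.25
χ² = Σ (O − E)² / E
  red: (95 − 87.25)² / 87.25 = 0.6884
  roan: (157 − 174.5)² / 174.5 = 1.7550
  white: (97 − 87.25)² / 87.25 = 1.0895
χ² = 0.6884 + 1.7550 + 1.0895 = 3.5329 ≈ 3.533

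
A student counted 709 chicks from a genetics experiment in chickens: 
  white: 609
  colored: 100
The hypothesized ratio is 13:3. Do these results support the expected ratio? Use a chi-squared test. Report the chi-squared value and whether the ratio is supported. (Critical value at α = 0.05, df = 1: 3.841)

Total ratio parts = 16. Expected numbers out of 709:
  white: 709 × 13/16 = 576.0625
  colored: 709 × 3/16 = 132.9375
χ² = Σ (O − E)² / E
  white: (609 − 576.0625)² / 576.0625 = 1.8833
  colored: (100 − 132.9375)² / 132.9375 = 8.1608
χ² = 1.8833 + 8.1608 = 10.0441 ≈ 10.044
Degrees of freedom = 2 − 1 = 1; critical value at α = 0.05 is 3.841.
Since 10.044 > 3.841, we reject the null hypothesis — the data do not fit the 13:3 ratio.

10.044; not consistent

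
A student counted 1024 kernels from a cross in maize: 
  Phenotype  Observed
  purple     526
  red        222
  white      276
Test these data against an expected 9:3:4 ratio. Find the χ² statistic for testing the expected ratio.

Expected counts for N = 1024 under a 9:3:4 ratio (total parts = 16):
  purple: 1024 × 9/16 = 576
  red: 1024 × 3/16 = 192
  white: 1024 × 4/16 = 256
χ² = Σ (O − E)² / E
  purple: (526 − 576)² / 576 = 4.3403
  red: (222 − 192)² / 192 = 4.6875
  white: (276 − 256)² / 256 = 1.5625
χ² = 4.3403 + 4.6875 + 1.5625 = 10.5903 ≈ 10.590

10.590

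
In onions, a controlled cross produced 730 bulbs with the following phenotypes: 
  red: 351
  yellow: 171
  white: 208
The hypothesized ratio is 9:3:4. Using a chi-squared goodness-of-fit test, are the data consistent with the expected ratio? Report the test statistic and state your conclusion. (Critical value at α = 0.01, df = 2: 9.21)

The 9:3:4 ratio has 16 parts, so with N = 730 the expected counts are:
  red: 730 × 9/16 = 410.625
  yellow: 730 × 3/16 = 136.875
  white: 730 × 4/16 = 182.5
χ² = Σ (O − E)² / E
  red: (351 − 410.625)² / 410.625 = 8.6579
  yellow: (171 − 136.875)² / 136.875 = 8.5079
  white: (208 − 182.5)² / 182.5 = 3.5630
χ² = 8.6579 + 8.5079 + 3.5630 = 20.7288 ≈ 20.729
Degrees of freedom = 3 − 1 = 2; critical value at α = 0.01 is 9.21.
Since 20.729 > 9.21, we reject the null hypothesis — the data do not fit the 9:3:4 ratio.

20.729; not consistent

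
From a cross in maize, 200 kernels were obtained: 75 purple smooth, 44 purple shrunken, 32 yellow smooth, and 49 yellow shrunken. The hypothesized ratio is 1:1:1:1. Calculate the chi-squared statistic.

Under the 1:1:1:1 hypothesis (Σ ratio = 4, N = 200):
  purple smooth: 200 × 1/4 = 50
  purple shrunken: 200 × 1/4 = 50
  yellow smooth: 200 × 1/4 = 50
  yellow shrunken: 200 × 1/4 = 50
χ² = Σ (O − E)² / E
  purple smooth: (75 − 50)² / 50 = 12.5000
  purple shrunken: (44 − 50)² / 50 = 0.7200
  yellow smooth: (32 − 50)² / 50 = 6.4800
  yellow shrunken: (49 − 50)² / 50 = 0.0200
χ² = 12.5000 + 0.7200 + 6.4800 + 0.0200 = 19.720

19.720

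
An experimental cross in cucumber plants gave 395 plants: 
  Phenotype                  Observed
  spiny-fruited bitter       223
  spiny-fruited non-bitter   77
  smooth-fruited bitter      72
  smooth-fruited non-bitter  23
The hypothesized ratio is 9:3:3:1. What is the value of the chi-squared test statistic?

Expected counts for N = 395 under a 9:3:3:1 ratio (total parts = 16):
  spiny-fruited bitter: 395 × 9/16 = 222.1875
  spiny-fruited non-bitter: 395 × 3/16 = 74.0625
  smooth-fruited bitter: 395 × 3/16 = 74.0625
  smooth-fruited non-bitter: 395 × 1/16 = 24.6875
χ² = Σ (O − E)² / E
  spiny-fruited bitter: (223 − 222.1875)² / 222.1875 = 0.0030
  spiny-fruited non-bitter: (77 − 74.0625)² / 74.0625 = 0.1165
  smooth-fruited bitter: (72 − 74.0625)² / 74.0625 = 0.0574
  smooth-fruited non-bitter: (23 − 24.6875)² / 24.6875 = 0.1153
χ² = 0.0030 + 0.1165 + 0.0574 + 0.1153 = 0.2922 ≈ 0.292

0.292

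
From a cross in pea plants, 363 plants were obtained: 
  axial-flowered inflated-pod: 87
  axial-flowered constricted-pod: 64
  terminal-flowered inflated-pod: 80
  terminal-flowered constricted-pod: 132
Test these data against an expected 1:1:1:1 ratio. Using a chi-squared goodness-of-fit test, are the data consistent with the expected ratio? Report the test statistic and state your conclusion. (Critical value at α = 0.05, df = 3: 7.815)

Under the 1:1:1:1 hypothesis (Σ ratio = 4, N = 363):
  axial-flowered inflated-pod: 363 × 1/4 = 90.75
  axial-flowered constricted-pod: 363 × 1/4 = 90.75
  terminal-flowered inflated-pod: 363 × 1/4 = 90.75
  terminal-flowered constricted-pod: 363 × 1/4 = 90.75
χ² = Σ (O − E)² / E
  axial-flowered inflated-pod: (87 − 90.75)² / 90.75 = 0.1550
  axial-flowered constricted-pod: (64 − 90.75)² / 90.75 = 7.8850
  terminal-flowered inflated-pod: (80 − 90.75)² / 90.75 = 1.2734
  terminal-flowered constricted-pod: (132 − 90.75)² / 90.75 = 18.7500
χ² = 0.1550 + 7.8850 + 1.2734 + 18.7500 = 28.0634 ≈ 28.063
Degrees of freedom = 4 − 1 = 3; critical value at α = 0.05 is 7.815.
Since 28.063 > 7.815, we reject the null hypothesis — the data do not fit the 1:1:1:1 ratio.

28.063; not consistent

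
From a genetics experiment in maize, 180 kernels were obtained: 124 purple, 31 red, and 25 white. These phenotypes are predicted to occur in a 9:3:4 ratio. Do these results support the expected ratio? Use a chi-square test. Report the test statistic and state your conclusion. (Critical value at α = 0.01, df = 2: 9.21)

14.225; not consistent

The 9:3:4 ratio has 16 parts, so with N = 180 the expected counts are:
  purple: 180 × 9/16 = 101.25
  red: 180 × 3/16 = 33.75
  white: 180 × 4/16 = 45
χ² = Σ (O − E)² / E
  purple: (124 − 101.25)² / 101.25 = 5.1117
  red: (31 − 33.75)² / 33.75 = 0.2241
  white: (25 − 45)² / 45 = 8.8889
χ² = 5.1117 + 0.2241 + 8.8889 = 14.2247 ≈ 14.225
Degrees of freedom = 3 − 1 = 2; critical value at α = 0.01 is 9.21.
Since 14.225 > 9.21, we reject the null hypothesis — the data do not fit the 9:3:4 ratio.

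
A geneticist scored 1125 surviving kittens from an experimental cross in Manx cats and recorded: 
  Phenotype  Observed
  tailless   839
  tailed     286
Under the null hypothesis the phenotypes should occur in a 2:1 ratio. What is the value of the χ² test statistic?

Expected counts for N = 1125 under a 2:1 ratio (total parts = 3):
  tailless: 1125 × 2/3 = 750
  tailed: 1125 × 1/3 = 375
χ² = Σ (O − E)² / E
  tailless: (839 − 750)² / 750 = 10.5613
  tailed: (286 − 375)² / 375 = 21.1227
χ² = 10.5613 + 21.1227 = 31.684

31.684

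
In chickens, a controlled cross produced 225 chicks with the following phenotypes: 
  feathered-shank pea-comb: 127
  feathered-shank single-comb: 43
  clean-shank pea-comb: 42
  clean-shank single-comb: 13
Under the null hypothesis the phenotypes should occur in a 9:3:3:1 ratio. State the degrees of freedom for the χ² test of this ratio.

A goodness-of-fit test with 4 phenotype classes has df = 4 − 1 = 3.

3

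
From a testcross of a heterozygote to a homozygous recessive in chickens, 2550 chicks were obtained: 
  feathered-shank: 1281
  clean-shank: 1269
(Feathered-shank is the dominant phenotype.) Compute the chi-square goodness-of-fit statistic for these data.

0.056

A testcross of a heterozygote (Aa × aa) gives a 1:1 phenotypic ratio.
Under the 1:1 hypothesis (Σ ratio = 2, N = 2550):
  feathered-shank: 2550 × 1/2 = 1275
  clean-shank: 2550 × 1/2 = 1275
χ² = Σ (O − E)² / E
  feathered-shank: (1281 − 1275)² / 1275 = 0.0282
  clean-shank: (1269 − 1275)² / 1275 = 0.0282
χ² = 0.0282 + 0.0282 = 0.0564 ≈ 0.056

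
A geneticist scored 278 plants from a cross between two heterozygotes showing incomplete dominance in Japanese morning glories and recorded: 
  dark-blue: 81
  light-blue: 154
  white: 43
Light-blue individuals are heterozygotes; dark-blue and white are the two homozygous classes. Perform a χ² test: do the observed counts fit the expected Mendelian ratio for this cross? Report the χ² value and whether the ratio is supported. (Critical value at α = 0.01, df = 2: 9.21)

13.626; not consistent

With incomplete dominance, a heterozygote × heterozygote cross gives a 1:2:1 phenotypic ratio.
Under the 1:2:1 hypothesis (Σ ratio = 4, N = 278):
  dark-blue: 278 × 1/4 = 69.5
  light-blue: 278 × 2/4 = 139
  white: 278 × 1/4 = 69.5
χ² = Σ (O − E)² / E
  dark-blue: (81 − 69.5)² / 69.5 = 1.9029
  light-blue: (154 − 139)² / 139 = 1.6187
  white: (43 − 69.5)² / 69.5 = 10.1043
χ² = 1.9029 + 1.6187 + 10.1043 = 13.6259 ≈ 13.626
Degrees of freedom = 3 − 1 = 2; critical value at α = 0.01 is 9.21.
Since 13.626 > 9.21, we reject the null hypothesis — the data do not fit the 1:2:1 ratio.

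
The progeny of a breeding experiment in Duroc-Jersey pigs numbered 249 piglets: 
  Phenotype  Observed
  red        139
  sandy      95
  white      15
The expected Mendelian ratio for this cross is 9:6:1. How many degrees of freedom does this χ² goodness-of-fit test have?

2

A goodness-of-fit test with 3 phenotype classes has df = 3 − 1 = 2.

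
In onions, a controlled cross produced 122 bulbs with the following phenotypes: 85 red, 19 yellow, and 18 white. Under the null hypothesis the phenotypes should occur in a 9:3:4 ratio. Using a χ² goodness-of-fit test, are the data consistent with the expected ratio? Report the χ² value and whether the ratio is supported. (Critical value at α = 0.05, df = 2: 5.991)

9.687; not consistent

Expected counts for N = 122 under a 9:3:4 ratio (total parts = 16):
  red: 122 × 9/16 = 68.625
  yellow: 122 × 3/16 = 22.875
  white: 122 × 4/16 = 30.5
χ² = Σ (O − E)² / E
  red: (85 − 68.625)² / 68.625 = 3.9073
  yellow: (19 − 22.875)² / 22.875 = 0.6564
  white: (18 − 30.5)² / 30.5 = 5.1230
χ² = 3.9073 + 0.6564 + 5.1230 = 9.6867 ≈ 9.687
Degrees of freedom = 3 − 1 = 2; critical value at α = 0.05 is 5.991.
Since 9.687 > 5.991, we reject the null hypothesis — the data do not fit the 9:3:4 ratio.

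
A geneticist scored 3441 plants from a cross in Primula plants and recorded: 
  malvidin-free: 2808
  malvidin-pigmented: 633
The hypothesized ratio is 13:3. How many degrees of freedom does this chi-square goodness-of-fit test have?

A goodness-of-fit test with 2 phenotype classes has df = 2 − 1 = 1.

1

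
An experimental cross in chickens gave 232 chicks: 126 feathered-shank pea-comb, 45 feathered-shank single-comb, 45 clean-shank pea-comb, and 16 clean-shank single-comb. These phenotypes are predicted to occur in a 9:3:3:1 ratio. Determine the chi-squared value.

The 9:3:3:1 ratio has 16 parts, so with N = 232 the expected counts are:
  feathered-shank pea-comb: 232 × 9/16 = 130.5
  feathered-shank single-comb: 232 × 3/16 = 43.5
  clean-shank pea-comb: 232 × 3/16 = 43.5
  clean-shank single-comb: 232 × 1/16 = 14.5
χ² = Σ (O − E)² / E
  feathered-shank pea-comb: (126 − 130.5)² / 130.5 = 0.1552
  feathered-shank single-comb: (45 − 43.5)² / 43.5 = 0.0517
  clean-shank pea-comb: (45 − 43.5)² / 43.5 = 0.0517
  clean-shank single-comb: (16 − 14.5)² / 14.5 = 0.1552
χ² = 0.1552 + 0.0517 + 0.0517 + 0.1552 = 0.4138 ≈ 0.414

0.414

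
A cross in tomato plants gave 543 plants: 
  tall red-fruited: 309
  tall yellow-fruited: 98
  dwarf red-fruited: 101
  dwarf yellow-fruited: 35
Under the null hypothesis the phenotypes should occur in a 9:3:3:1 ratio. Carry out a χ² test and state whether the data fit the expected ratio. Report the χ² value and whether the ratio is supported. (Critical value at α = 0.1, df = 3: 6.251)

0.224; consistent

Expected counts for N = 543 under a 9:3:3:1 ratio (total parts = 16):
  tall red-fruited: 543 × 9/16 = 305.4375
  tall yellow-fruited: 543 × 3/16 = 101.8125
  dwarf red-fruited: 543 × 3/16 = 101.8125
  dwarf yellow-fruited: 543 × 1/16 = 33.9375
χ² = Σ (O − E)² / E
  tall red-fruited: (309 − 305.4375)² / 305.4375 = 0.0416
  tall yellow-fruited: (98 − 101.8125)² / 101.8125 = 0.1428
  dwarf red-fruited: (101 − 101.8125)² / 101.8125 = 0.0065
  dwarf yellow-fruited: (35 − 33.9375)² / 33.9375 = 0.0333
χ² = 0.0416 + 0.1428 + 0.0065 + 0.0333 = 0.2242 ≈ 0.224
Degrees of freedom = 4 − 1 = 3; critical value at α = 0.1 is 6.251.
Since 0.224 < 6.251, we fail to reject the null hypothesis — the data are consistent with the 9:3:3:1 ratio.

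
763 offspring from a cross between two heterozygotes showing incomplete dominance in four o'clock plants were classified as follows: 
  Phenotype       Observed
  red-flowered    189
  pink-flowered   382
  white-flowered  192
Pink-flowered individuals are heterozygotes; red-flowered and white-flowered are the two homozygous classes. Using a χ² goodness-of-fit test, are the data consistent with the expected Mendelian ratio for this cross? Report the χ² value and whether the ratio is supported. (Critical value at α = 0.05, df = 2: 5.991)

With incomplete dominance, a heterozygote × heterozygote cross gives a 1:2:1 phenotypic ratio.
Expected counts for N = 763 under a 1:2:1 ratio (total parts = 4):
  red-flowered: 763 × 1/4 = 190.75
  pink-flowered: 763 × 2/4 = 381.5
  white-flowered: 763 × 1/4 = 190.75
χ² = Σ (O − E)² / E
  red-flowered: (189 − 190.75)² / 190.75 = 0.0161
  pink-flowered: (382 − 381.5)² / 381.5 = 0.0007
  white-flowered: (192 − 190.75)² / 190.75 = 0.0082
χ² = 0.0161 + 0.0007 + 0.0082 = 0.025
Degrees of freedom = 3 − 1 = 2; critical value at α = 0.05 is 5.991.
Since 0.025 < 5.991, we fail to reject the null hypothesis — the data are consistent with the 1:2:1 ratio.

0.025; consistent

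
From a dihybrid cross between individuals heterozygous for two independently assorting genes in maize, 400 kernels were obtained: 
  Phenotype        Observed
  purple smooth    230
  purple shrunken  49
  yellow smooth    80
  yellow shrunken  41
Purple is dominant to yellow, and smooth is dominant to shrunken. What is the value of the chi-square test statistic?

19.698

A dihybrid F₂ with independent assortment and complete dominance at both loci gives a 9:3:3:1 phenotypic ratio.
Expected counts for N = 400 under a 9:3:3:1 ratio (total parts = 16):
  purple smooth: 400 × 9/16 = 225
  purple shrunken: 400 × 3/16 = 75
  yellow smooth: 400 × 3/16 = 75
  yellow shrunken: 400 × 1/16 = 25
χ² = Σ (O − E)² / E
  purple smooth: (230 − 225)² / 225 = 0.1111
  purple shrunken: (49 − 75)² / 75 = 9.0133
  yellow smooth: (80 − 75)² / 75 = 0.3333
  yellow shrunken: (41 − 25)² / 25 = 10.2400
χ² = 0.1111 + 9.0133 + 0.3333 + 10.2400 = 19.6977 ≈ 19.698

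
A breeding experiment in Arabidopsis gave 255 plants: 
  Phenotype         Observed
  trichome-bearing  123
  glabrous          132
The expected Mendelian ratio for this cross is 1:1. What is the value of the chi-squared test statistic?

0.318

Total ratio parts = 2. Expected numbers out of 255:
  trichome-bearing: 255 × 1/2 = 127.5
  glabrous: 255 × 1/2 = 127.5
χ² = Σ (O − E)² / E
  trichome-bearing: (123 − 127.5)² / 127.5 = 0.1588
  glabrous: (132 − 127.5)² / 127.5 = 0.1588
χ² = 0.1588 + 0.1588 = 0.3176 ≈ 0.318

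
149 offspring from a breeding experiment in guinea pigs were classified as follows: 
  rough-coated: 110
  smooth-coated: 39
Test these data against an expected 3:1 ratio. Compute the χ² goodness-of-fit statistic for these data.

0.110

Under the 3:1 hypothesis (Σ ratio = 4, N = 149):
  rough-coated: 149 × 3/4 = 111.75
  smooth-coated: 149 × 1/4 = 37.25
χ² = Σ (O − E)² / E
  rough-coated: (110 − 111.75)² / 111.75 = 0.0274
  smooth-coated: (39 − 37.25)² / 37.25 = 0.0822
χ² = 0.0274 + 0.0822 = 0.1096 ≈ 0.110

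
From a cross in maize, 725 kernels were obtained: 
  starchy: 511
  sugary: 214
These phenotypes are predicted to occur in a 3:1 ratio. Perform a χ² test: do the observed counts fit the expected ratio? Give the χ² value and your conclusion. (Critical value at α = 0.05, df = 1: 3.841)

7.890; not consistent

Total ratio parts = 4. Expected numbers out of 725:
  starchy: 725 × 3/4 = 543.75
  sugary: 725 × 1/4 = 181.25
χ² = Σ (O − E)² / E
  starchy: (511 − 543.75)² / 543.75 = 1.9725
  sugary: (214 − 181.25)² / 181.25 = 5.9176
χ² = 1.9725 + 5.9176 = 7.8901 ≈ 7.890
Degrees of freedom = 2 − 1 = 1; critical value at α = 0.05 is 3.841.
Since 7.890 > 3.841, we reject the null hypothesis — the data do not fit the 3:1 ratio.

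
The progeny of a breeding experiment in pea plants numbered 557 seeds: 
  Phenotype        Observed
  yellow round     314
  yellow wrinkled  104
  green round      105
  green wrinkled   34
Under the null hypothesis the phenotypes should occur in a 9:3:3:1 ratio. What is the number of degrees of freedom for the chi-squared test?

A goodness-of-fit test with 4 phenotype classes has df = 4 − 1 = 3.

3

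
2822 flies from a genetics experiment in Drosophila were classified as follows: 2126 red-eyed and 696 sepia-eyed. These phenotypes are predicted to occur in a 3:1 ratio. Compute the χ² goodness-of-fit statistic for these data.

0.171

Expected counts for N = 2822 under a 3:1 ratio (total parts = 4):
  red-eyed: 2822 × 3/4 = 2116.5
  sepia-eyed: 2822 × 1/4 = 705.5
χ² = Σ (O − E)² / E
  red-eyed: (2126 − 2116.5)² / 2116.5 = 0.0426
  sepia-eyed: (696 − 705.5)² / 705.5 = 0.1279
χ² = 0.0426 + 0.1279 = 0.1705 ≈ 0.171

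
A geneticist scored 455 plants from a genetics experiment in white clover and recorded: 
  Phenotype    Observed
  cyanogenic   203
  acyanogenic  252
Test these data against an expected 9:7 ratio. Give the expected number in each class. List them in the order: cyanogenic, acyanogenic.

255.9375, 199.0625

Under the 9:7 hypothesis (Σ ratio = 16, N = 455):
  cyanogenic: 455 × 9/16 = 255.9375
  acyanogenic: 455 × 7/16 = 199.0625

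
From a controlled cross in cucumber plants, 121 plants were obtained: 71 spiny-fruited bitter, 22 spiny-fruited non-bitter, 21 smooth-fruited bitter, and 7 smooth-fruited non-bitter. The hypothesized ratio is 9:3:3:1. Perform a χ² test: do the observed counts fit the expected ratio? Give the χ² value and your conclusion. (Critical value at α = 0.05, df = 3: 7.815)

Expected counts for N = 121 under a 9:3:3:1 ratio (total parts = 16):
  spiny-fruited bitter: 121 × 9/16 = 68.0625
  spiny-fruited non-bitter: 121 × 3/16 = 22.6875
  smooth-fruited bitter: 121 × 3/16 = 22.6875
  smooth-fruited non-bitter: 121 × 1/16 = 7.5625
χ² = Σ (O − E)² / E
  spiny-fruited bitter: (71 − 68.0625)² / 68.0625 = 0.1268
  spiny-fruited non-bitter: (22 − 22.6875)² / 22.6875 = 0.0208
  smooth-fruited bitter: (21 − 22.6875)² / 22.6875 = 0.1255
  smooth-fruited non-bitter: (7 − 7.5625)² / 7.5625 = 0.0418
χ² = 0.1268 + 0.0208 + 0.1255 + 0.0418 = 0.3149 ≈ 0.315
Degrees of freedom = 4 − 1 = 3; critical value at α = 0.05 is 7.815.
Since 0.315 < 7.815, we fail to reject the null hypothesis — the data are consistent with the 9:3:3:1 ratio.

0.315; consistent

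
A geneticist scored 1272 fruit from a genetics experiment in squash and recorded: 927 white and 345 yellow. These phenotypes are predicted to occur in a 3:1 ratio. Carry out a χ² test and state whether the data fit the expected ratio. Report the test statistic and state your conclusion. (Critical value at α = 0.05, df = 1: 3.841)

3.057; consistent

Total ratio parts = 4. Expected numbers out of 1272:
  white: 1272 × 3/4 = 954
  yellow: 1272 × 1/4 = 318
χ² = Σ (O − E)² / E
  white: (927 − 954)² / 954 = 0.7642
  yellow: (345 − 318)² / 318 = 2.2925
χ² = 0.7642 + 2.2925 = 3.0567 ≈ 3.057
Degrees of freedom = 2 − 1 = 1; critical value at α = 0.05 is 3.841.
Since 3.057 < 3.841, we fail to reject the null hypothesis — the data are consistent with the 3:1 ratio.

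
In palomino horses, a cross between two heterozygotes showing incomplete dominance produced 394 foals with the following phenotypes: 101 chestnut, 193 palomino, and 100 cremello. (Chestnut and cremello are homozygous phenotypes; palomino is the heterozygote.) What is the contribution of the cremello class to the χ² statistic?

With incomplete dominance, a heterozygote × heterozygote cross gives a 1:2:1 phenotypic ratio.
The 1:2:1 ratio has 4 parts, so with N = 394 the expected counts are:
  chestnut: 394 × 1/4 = 98.5
  palomino: 394 × 2/4 = 197
  cremello: 394 × 1/4 = 98.5
Contribution of cremello: (100 − 98.5)² / 98.5 = 0.0228

0.023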